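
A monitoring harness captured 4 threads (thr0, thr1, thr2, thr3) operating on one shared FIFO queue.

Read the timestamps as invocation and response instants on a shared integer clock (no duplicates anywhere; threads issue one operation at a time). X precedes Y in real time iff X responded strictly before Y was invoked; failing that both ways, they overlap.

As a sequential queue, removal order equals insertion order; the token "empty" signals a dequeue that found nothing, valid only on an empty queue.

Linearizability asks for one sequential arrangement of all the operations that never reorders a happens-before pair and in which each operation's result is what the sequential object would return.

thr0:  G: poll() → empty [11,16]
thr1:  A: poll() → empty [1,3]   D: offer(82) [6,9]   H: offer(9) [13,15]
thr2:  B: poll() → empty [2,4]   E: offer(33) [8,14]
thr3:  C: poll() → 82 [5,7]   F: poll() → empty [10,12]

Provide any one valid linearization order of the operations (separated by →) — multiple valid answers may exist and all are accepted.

A → B → D → C → F → G → E → H

1. A poll() → empty, leaving queue <>
2. B poll() → empty, leaving queue <>
3. D offer(82), leaving queue <82>
4. C poll() → 82, leaving queue <>
5. F poll() → empty, leaving queue <>
6. G poll() → empty, leaving queue <>
7. E offer(33), leaving queue <33>
8. H offer(9), leaving queue <33,9>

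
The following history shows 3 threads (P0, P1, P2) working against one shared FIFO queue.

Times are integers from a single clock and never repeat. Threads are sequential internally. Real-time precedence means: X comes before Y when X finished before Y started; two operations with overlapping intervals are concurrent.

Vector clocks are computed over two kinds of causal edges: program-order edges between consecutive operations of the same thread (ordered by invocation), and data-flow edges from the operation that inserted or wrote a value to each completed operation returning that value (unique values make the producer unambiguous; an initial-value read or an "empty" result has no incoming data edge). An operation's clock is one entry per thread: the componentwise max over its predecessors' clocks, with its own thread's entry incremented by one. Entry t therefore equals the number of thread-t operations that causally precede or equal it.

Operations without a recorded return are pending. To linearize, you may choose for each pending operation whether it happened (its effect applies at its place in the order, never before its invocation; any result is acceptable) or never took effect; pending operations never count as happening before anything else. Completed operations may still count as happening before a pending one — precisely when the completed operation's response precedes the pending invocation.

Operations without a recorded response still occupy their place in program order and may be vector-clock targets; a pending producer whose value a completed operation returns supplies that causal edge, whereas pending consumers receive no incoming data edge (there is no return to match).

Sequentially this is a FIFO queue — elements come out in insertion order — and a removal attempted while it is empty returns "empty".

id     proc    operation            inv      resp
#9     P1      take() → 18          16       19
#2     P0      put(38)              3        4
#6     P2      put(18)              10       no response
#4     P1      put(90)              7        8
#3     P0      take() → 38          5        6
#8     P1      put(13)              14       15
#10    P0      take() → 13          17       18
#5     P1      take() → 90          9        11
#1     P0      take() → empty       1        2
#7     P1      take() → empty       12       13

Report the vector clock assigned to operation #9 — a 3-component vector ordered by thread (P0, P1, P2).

VC(#6, invoked at 10): no causal predecessors; +1 on P2 → (0, 0, 1)
VC(#4, invoked at 7): no causal predecessors; +1 on P1 → (0, 1, 0)
VC(#1, invoked at 1): no causal predecessors; +1 on P0 → (1, 0, 0)
#5 (invocation 9): componentwise max over VC(#4)=(0, 1, 0), +1 at P1, giving (0, 2, 0)
#2 (invocation 3): componentwise max over VC(#1)=(1, 0, 0), +1 at P0, giving (2, 0, 0)
#7 (invocation 12): componentwise max over VC(#5)=(0, 2, 0), +1 at P1, giving (0, 3, 0)
#3 (invocation 5): componentwise max over VC(#2)=(2, 0, 0), +1 at P0, giving (3, 0, 0)
#8 (invocation 14): componentwise max over VC(#7)=(0, 3, 0), +1 at P1, giving (0, 4, 0)
#9 (invocation 16): componentwise max over VC(#6)=(0, 0, 1), VC(#8)=(0, 4, 0), +1 at P1, giving (0, 5, 1)
#10 (invocation 17): componentwise max over VC(#3)=(3, 0, 0), VC(#8)=(0, 4, 0), +1 at P0, giving (4, 4, 0)
target: VC(#9) = (0, 5, 1)

(0, 5, 1)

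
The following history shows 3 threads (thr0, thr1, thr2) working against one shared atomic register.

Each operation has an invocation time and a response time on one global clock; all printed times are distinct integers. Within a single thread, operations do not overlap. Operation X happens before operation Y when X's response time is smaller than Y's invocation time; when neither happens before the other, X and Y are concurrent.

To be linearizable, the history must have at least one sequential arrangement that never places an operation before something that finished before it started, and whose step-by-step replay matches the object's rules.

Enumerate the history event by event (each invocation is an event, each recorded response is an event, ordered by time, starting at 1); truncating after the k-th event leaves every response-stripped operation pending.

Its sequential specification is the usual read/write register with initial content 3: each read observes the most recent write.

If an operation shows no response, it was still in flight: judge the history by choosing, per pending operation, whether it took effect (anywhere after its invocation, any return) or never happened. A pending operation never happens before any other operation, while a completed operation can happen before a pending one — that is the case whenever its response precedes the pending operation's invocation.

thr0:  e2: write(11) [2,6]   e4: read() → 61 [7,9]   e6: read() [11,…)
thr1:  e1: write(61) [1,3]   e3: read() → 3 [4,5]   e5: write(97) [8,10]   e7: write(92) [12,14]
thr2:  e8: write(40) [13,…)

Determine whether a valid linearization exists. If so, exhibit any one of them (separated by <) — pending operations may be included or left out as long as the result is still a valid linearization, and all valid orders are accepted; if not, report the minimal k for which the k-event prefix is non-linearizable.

not linearizable — minimal violating prefix: 5 events

already the first 5 events (up to e3's response at time 5) admit no linearization; the first 4 still do
the sole real-time-consistent order of 2 completed operations fails the atomic register replay
including or dropping the 1 pending operation (e2) in any combination fails
for example e1, e3 (pending dropped) fails at step 2: e3 read() → 3 is not legal there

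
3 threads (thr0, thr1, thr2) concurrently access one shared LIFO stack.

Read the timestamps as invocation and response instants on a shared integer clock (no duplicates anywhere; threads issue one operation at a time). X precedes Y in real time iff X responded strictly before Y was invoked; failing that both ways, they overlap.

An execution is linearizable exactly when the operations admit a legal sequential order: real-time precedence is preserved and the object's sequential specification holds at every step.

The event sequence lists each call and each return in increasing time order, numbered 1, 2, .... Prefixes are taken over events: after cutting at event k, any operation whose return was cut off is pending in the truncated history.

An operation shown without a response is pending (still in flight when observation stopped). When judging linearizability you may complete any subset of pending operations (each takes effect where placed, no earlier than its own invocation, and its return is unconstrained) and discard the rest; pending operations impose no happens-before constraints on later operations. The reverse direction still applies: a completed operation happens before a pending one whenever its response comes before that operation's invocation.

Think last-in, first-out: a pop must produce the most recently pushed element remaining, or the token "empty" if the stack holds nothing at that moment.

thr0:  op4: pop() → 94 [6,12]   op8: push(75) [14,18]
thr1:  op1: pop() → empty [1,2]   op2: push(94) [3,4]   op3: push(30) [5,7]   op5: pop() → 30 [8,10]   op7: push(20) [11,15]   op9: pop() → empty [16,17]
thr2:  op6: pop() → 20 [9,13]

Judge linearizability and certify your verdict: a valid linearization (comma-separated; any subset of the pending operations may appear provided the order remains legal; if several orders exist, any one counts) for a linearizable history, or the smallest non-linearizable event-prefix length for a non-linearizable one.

linearizable — witness: op1, op2, op3, op5, op4, op7, op6, op9, op8

after step 1 (op1 pop() → empty): stack <>
after step 2 (op2 push(94)): stack <94>
after step 3 (op3 push(30)): stack <94,30>
after step 4 (op5 pop() → 30): stack <94>
after step 5 (op4 pop() → 94): stack <>
after step 6 (op7 push(20)): stack <20>
after step 7 (op6 pop() → 20): stack <>
after step 8 (op9 pop() → empty): stack <>
after step 9 (op8 push(75)): stack <75>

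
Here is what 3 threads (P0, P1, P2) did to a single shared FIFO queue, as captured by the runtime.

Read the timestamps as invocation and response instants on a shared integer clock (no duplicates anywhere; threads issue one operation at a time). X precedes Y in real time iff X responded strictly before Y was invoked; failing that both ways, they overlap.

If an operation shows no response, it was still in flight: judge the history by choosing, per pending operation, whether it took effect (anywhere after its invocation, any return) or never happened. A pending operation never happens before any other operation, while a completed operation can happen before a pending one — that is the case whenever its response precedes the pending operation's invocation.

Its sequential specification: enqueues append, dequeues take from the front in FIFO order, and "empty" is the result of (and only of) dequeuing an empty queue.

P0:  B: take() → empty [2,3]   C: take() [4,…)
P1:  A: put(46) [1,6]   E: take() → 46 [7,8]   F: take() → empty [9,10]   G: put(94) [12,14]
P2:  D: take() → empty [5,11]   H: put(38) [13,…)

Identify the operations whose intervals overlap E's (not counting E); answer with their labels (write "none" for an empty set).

C, D

E spans [7,8]; an op avoiding the whole window 7..8 is ordered, any other is concurrent
A [1,6]: before
B [2,3]: before
C [4,…): concurrent
D [5,11]: concurrent
F [9,10]: after
G [12,14]: after
H [13,…): after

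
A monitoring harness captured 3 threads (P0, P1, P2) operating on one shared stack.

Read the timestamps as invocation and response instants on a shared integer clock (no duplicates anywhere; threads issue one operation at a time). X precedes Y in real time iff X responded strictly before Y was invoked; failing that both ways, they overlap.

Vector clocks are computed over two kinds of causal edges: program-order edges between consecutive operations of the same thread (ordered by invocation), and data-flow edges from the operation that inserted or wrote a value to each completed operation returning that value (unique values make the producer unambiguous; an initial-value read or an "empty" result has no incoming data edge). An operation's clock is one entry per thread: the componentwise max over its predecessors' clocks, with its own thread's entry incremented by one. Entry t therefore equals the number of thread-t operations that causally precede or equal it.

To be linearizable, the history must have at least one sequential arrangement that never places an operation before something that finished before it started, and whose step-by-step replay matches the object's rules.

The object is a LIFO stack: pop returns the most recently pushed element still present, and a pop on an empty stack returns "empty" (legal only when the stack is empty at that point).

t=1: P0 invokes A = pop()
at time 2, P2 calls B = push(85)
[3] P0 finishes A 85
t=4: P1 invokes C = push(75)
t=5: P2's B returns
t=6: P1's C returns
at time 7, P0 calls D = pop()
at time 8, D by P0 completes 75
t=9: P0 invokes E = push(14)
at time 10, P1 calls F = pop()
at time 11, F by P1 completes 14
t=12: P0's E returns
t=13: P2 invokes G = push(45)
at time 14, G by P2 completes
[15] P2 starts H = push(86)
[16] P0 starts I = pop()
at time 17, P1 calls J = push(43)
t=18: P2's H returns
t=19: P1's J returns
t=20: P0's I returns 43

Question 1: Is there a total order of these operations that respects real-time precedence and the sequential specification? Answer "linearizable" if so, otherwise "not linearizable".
linearizable

one valid linearization: B, A, C, D, E, F, G, H, J, I
step 1: B push(85) — stack <85>
step 2: A pop() → 85 — stack <>
step 3: C push(75) — stack <75>
step 4: D pop() → 75 — stack <>
step 5: E push(14) — stack <14>
step 6: F pop() → 14 — stack <>
step 7: G push(45) — stack <45>
step 8: H push(86) — stack <45,86>
step 9: J push(43) — stack <45,86,43>
step 10: I pop() → 43 — stack <45,86>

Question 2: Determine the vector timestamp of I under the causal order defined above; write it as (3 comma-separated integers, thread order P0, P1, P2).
(4, 3, 1)

invoked at 2, B has no predecessors; its own P2 bump gives (0, 0, 1)
invoked at 4, C has no predecessors; its own P1 bump gives (0, 1, 0)
invoked at 13, G merges VC(B)=(0, 0, 1) and bumps P2's slot → (0, 0, 2)
invoked at 1, A merges VC(B)=(0, 0, 1) and bumps P0's slot → (1, 0, 1)
invoked at 15, H merges VC(G)=(0, 0, 2) and bumps P2's slot → (0, 0, 3)
invoked at 7, D merges VC(A)=(1, 0, 1), VC(C)=(0, 1, 0) and bumps P0's slot → (2, 1, 1)
invoked at 9, E merges VC(D)=(2, 1, 1) and bumps P0's slot → (3, 1, 1)
invoked at 10, F merges VC(C)=(0, 1, 0), VC(E)=(3, 1, 1) and bumps P1's slot → (3, 2, 1)
invoked at 17, J merges VC(F)=(3, 2, 1) and bumps P1's slot → (3, 3, 1)
invoked at 16, I merges VC(E)=(3, 1, 1), VC(J)=(3, 3, 1) and bumps P0's slot → (4, 3, 1)
target: VC(I) = (4, 3, 1)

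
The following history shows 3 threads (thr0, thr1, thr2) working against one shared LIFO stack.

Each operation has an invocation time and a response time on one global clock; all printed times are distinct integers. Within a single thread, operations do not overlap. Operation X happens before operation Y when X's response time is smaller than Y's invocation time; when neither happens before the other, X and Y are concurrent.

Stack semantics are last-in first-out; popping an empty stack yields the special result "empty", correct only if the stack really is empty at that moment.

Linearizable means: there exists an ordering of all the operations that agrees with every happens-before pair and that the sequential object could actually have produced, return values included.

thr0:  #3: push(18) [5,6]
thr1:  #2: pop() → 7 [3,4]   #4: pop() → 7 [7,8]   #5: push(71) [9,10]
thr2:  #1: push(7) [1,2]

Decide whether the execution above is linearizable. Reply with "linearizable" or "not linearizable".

not linearizable

prefix check: 1..7 passes, 1..8 fails once #4's time-8 response joins
the completed operations (4 total) allow one real-time order; the LIFO stack replay rejects it
e.g. #1, #2, #3, #4: illegal at step 4, since #4 pop() → 7 cannot apply there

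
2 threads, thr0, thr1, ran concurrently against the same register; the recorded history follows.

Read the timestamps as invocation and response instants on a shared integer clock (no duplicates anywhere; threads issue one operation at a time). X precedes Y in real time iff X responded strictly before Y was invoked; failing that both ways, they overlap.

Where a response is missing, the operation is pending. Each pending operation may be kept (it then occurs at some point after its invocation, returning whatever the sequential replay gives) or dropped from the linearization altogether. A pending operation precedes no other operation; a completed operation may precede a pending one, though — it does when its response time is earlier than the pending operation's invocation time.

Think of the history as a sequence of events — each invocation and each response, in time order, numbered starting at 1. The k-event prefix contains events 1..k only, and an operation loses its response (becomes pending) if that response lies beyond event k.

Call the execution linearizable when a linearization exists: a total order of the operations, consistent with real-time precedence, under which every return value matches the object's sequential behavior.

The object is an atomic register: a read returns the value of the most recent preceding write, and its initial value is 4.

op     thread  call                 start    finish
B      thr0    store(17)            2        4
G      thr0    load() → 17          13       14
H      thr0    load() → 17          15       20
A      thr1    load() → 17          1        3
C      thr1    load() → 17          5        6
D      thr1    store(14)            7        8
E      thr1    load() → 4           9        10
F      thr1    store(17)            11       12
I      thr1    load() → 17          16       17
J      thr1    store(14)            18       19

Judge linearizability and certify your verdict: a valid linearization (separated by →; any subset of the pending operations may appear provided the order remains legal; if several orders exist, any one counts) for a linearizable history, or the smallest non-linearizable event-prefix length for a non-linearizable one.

prefix check: 1..9 passes, 1..10 fails once E's time-10 response joins
checked exhaustively: 2 real-time-consistent orders of 5 completed operations, zero legal register replays
for example A, B, C, D, E fails at step 1: A load() → 17 is not legal there
for example B, A, C, D, E fails at step 5: E load() → 4 is not legal there

not linearizable — minimal violating prefix: 10 events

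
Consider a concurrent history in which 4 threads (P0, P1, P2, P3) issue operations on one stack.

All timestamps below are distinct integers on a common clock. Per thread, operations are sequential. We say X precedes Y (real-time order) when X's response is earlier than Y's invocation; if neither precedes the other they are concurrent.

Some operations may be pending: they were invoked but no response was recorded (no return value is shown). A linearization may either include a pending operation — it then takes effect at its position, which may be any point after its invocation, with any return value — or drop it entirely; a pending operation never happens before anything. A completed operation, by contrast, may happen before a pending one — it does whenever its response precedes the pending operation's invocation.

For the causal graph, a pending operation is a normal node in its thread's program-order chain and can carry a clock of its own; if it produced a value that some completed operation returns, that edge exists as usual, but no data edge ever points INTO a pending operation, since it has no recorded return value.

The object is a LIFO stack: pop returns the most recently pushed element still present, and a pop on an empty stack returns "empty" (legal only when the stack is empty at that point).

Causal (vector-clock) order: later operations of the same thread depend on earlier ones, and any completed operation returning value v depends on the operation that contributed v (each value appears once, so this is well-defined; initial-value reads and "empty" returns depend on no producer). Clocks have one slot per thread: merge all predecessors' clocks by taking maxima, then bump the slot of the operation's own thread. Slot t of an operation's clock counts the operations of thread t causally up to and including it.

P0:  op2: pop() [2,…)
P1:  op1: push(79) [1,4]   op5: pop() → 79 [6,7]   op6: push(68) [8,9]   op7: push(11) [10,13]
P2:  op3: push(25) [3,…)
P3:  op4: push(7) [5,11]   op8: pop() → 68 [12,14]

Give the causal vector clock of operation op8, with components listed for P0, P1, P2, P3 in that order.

(0, 3, 0, 2)

root op op4, invoked 5: fresh clock plus P3's own tick → (0, 0, 0, 1)
root op op3, invoked 3: fresh clock plus P2's own tick → (0, 0, 1, 0)
root op op1, invoked 1: fresh clock plus P1's own tick → (0, 1, 0, 0)
root op op2, invoked 2: fresh clock plus P0's own tick → (1, 0, 0, 0)
op5 (invocation 6): componentwise max over VC(op1)=(0, 1, 0, 0), +1 at P1, giving (0, 2, 0, 0)
op6 (invocation 8): componentwise max over VC(op5)=(0, 2, 0, 0), +1 at P1, giving (0, 3, 0, 0)
op7 (invocation 10): componentwise max over VC(op6)=(0, 3, 0, 0), +1 at P1, giving (0, 4, 0, 0)
op8 (invocation 12): componentwise max over VC(op4)=(0, 0, 0, 1), VC(op6)=(0, 3, 0, 0), +1 at P3, giving (0, 3, 0, 2)
target: VC(op8) = (0, 3, 0, 2)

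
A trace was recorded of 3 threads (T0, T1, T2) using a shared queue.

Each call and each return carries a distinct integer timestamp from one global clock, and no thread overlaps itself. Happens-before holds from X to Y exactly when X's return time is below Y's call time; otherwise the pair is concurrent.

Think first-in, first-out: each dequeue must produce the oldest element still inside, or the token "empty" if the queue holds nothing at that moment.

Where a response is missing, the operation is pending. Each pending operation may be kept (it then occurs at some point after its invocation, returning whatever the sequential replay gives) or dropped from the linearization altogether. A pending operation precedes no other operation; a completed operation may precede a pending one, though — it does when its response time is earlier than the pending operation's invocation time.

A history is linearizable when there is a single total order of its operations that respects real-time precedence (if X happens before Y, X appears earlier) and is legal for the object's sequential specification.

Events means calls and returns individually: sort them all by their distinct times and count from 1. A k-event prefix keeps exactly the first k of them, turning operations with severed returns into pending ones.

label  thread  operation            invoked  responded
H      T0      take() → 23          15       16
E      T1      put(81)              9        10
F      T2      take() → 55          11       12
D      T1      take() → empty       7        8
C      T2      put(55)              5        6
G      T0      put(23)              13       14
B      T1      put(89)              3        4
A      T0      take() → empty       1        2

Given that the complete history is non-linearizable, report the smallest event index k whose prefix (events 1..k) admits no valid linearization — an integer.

8

events 1..7 are linearizable, e.g. via A, B, C:
1. A take() → empty, leaving queue <>
2. B put(89), leaving queue <89>
3. C put(55), leaving queue <89,55>
once event 8 joins (D's response, time 8), exhaustive search finds no witness
for example A, B, C, D fails at step 4: D take() → empty is not legal there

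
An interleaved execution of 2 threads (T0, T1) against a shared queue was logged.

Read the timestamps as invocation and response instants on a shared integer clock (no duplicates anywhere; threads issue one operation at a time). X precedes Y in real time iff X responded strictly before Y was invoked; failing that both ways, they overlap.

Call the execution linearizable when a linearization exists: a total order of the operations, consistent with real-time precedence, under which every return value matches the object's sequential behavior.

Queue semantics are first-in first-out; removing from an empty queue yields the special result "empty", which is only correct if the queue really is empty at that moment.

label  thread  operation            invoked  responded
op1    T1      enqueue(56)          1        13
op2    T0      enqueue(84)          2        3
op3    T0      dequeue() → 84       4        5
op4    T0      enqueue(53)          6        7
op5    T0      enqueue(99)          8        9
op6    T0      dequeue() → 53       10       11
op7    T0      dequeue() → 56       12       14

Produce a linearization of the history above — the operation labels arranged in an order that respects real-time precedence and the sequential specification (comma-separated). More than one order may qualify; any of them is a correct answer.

1. op2 enqueue(84), leaving queue <84>
2. op3 dequeue() → 84, leaving queue <>
3. op4 enqueue(53), leaving queue <53>
4. op1 enqueue(56), leaving queue <53,56>
5. op5 enqueue(99), leaving queue <53,56,99>
6. op6 dequeue() → 53, leaving queue <56,99>
7. op7 dequeue() → 56, leaving queue <99>

op2, op3, op4, op1, op5, op6, op7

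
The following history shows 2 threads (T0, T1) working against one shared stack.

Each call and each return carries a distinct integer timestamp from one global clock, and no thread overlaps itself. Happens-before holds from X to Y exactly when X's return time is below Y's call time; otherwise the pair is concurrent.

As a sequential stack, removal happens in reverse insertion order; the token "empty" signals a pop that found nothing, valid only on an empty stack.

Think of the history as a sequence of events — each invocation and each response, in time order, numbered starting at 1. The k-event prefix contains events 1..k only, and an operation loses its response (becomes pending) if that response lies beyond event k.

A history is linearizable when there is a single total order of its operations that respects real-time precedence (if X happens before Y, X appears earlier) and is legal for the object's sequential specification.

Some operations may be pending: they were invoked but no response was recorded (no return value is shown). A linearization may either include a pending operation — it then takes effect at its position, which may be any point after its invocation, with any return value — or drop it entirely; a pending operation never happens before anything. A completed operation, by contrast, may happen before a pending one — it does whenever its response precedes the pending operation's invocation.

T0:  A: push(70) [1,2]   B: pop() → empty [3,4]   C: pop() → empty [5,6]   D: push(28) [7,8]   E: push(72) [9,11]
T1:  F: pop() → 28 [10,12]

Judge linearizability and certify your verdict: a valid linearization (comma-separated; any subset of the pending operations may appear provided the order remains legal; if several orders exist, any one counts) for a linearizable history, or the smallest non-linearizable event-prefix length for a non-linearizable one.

already the first 4 events (up to B's response at time 4) admit no linearization; the first 3 still do
exactly one order of the 2 completed ops respects real time; the stack replay fails
for example A, B fails at step 2: B pop() → empty is not legal there

not linearizable — minimal violating prefix: 4 events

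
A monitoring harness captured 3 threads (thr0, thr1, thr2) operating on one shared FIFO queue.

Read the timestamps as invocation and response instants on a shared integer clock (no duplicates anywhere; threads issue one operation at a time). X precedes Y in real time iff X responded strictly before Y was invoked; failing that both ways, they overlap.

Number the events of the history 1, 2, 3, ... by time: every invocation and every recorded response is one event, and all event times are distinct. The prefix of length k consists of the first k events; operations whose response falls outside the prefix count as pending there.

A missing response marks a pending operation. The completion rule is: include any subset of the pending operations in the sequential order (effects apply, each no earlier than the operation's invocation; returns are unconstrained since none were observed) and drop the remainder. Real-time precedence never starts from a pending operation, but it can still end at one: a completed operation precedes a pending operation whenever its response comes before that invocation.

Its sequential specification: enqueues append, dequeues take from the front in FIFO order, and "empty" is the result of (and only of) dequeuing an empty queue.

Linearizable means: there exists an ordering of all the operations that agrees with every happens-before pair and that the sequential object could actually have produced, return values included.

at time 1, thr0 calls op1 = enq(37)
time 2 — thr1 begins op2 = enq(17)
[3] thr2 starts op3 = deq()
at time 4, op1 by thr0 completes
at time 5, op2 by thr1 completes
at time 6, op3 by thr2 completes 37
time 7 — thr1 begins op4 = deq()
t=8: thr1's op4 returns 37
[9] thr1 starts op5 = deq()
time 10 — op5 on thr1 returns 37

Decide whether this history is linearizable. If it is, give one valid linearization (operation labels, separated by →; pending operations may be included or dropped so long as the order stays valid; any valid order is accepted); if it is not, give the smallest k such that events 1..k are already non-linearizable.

events 1..7 are fine; event 8 — the response of op4 at time 8 — makes the prefix non-linearizable
6 orders of the 4 completed FIFO queue ops respect real time; none is legal
e.g. op1, op2, op3, op4: illegal at step 4, since op4 deq() → 37 cannot apply there
e.g. op1, op3, op2, op4: illegal at step 4, since op4 deq() → 37 cannot apply there

not linearizable — minimal violating prefix: 8 events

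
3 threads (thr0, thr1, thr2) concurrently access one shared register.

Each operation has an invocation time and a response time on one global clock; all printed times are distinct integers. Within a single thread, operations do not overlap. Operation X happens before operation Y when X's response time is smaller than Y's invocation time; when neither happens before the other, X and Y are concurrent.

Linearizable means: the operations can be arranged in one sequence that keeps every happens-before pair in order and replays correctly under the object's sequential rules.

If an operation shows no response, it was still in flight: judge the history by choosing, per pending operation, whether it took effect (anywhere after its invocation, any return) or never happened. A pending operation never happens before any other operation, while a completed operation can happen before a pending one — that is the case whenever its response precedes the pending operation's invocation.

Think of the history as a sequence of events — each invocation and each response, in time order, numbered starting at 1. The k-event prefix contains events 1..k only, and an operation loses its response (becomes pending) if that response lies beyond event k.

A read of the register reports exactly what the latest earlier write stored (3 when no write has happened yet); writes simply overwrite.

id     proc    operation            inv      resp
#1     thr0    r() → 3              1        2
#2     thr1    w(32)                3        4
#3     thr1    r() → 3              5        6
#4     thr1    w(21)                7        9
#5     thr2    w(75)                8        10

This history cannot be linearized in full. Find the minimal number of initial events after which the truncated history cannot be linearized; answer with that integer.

6

events 1..5 are still linearizable — one witness is #1, #2:
after step 1 (#1 r() → 3): value 3
after step 2 (#2 w(32)): value 32
at event 6 (#3's time-6 response) nothing linearizes any more
one such order, #1, #2, #3, breaks at step 3 where #3 r() → 3 is illegal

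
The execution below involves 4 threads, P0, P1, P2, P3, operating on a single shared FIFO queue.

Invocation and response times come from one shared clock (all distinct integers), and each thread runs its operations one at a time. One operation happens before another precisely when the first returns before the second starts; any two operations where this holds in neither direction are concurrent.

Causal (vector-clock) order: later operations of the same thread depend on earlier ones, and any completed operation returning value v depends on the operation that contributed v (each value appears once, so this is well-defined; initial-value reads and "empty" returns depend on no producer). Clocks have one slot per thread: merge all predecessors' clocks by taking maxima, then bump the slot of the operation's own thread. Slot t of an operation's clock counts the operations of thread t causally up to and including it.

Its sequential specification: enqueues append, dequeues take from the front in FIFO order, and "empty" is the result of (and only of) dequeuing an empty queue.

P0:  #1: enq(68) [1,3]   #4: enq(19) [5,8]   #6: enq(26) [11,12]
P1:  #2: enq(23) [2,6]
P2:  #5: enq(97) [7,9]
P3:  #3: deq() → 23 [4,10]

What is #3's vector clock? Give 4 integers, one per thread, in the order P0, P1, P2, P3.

(0, 1, 0, 1)

no predecessors for #5 (invoked 7): P2 increments from zero → (0, 0, 1, 0)
no predecessors for #2 (invoked 2): P1 increments from zero → (0, 1, 0, 0)
no predecessors for #1 (invoked 1): P0 increments from zero → (1, 0, 0, 0)
merge at #3 (invoked 4): VC(#2)=(0, 1, 0, 0), own-thread bump on P3 → (0, 1, 0, 1)
merge at #4 (invoked 5): VC(#1)=(1, 0, 0, 0), own-thread bump on P0 → (2, 0, 0, 0)
merge at #6 (invoked 11): VC(#4)=(2, 0, 0, 0), own-thread bump on P0 → (3, 0, 0, 0)
target: VC(#3) = (0, 1, 0, 1)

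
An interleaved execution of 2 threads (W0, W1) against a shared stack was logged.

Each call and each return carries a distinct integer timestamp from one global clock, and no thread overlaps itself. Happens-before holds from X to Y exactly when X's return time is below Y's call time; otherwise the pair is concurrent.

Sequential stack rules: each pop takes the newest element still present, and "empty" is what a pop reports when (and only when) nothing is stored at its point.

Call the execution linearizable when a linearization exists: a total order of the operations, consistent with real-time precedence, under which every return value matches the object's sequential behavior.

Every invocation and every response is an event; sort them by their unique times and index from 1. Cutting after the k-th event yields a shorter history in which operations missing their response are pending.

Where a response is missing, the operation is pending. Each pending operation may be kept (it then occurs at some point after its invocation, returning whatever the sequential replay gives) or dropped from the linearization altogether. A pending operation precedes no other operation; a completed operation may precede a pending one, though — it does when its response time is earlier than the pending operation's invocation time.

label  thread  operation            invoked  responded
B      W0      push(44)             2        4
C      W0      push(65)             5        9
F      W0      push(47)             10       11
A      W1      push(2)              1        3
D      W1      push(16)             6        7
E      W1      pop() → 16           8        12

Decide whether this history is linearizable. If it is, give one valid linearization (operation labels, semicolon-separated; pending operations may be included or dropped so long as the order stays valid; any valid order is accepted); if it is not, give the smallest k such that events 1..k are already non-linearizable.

1. A push(2), leaving stack <2>
2. B push(44), leaving stack <2,44>
3. C push(65), leaving stack <2,44,65>
4. D push(16), leaving stack <2,44,65,16>
5. E pop() → 16, leaving stack <2,44,65>
6. F push(47), leaving stack <2,44,65,47>

linearizable — witness: A; B; C; D; E; F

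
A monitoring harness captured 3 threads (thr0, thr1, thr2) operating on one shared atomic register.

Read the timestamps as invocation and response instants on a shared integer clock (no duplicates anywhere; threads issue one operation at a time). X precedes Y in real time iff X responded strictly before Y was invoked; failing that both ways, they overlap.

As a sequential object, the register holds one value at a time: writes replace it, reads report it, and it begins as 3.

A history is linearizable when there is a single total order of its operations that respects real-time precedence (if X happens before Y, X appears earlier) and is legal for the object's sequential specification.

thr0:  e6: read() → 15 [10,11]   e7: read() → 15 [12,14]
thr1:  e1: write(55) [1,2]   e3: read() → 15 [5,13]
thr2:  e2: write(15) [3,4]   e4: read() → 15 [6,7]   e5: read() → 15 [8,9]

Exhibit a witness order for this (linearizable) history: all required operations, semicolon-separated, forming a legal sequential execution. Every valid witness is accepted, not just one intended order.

step 1: e1 write(55) — value 55
step 2: e2 write(15) — value 15
step 3: e3 read() → 15 — value 15
step 4: e4 read() → 15 — value 15
step 5: e5 read() → 15 — value 15
step 6: e6 read() → 15 — value 15
step 7: e7 read() → 15 — value 15

e1; e2; e3; e4; e5; e6; e7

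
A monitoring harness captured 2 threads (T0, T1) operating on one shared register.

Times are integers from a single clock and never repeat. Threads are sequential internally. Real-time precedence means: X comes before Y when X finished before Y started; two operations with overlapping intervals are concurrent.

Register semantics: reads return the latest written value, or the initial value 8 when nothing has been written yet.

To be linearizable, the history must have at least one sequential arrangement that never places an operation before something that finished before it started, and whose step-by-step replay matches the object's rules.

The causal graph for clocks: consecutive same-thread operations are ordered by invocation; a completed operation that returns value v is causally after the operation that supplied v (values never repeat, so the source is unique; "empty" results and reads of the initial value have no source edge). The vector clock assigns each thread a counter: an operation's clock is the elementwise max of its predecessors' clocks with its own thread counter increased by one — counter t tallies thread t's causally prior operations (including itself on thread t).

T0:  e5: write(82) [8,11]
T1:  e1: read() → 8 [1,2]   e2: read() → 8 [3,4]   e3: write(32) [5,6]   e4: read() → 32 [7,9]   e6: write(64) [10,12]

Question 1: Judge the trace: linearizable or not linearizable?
linearizable

one valid linearization: e1, e2, e3, e4, e5, e6
step 1: e1 read() → 8 — value 8
step 2: e2 read() → 8 — value 8
step 3: e3 write(32) — value 32
step 4: e4 read() → 32 — value 32
step 5: e5 write(82) — value 82
step 6: e6 write(64) — value 64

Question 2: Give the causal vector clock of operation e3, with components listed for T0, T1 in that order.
(0, 3)

root op e1, invoked 1: fresh clock plus T1's own tick → (0, 1)
root op e5, invoked 8: fresh clock plus T0's own tick → (1, 0)
VC(e2, invoked at 3): max of VC(e1)=(0, 1), then +1 on thread T1 → (0, 2)
VC(e3, invoked at 5): max of VC(e2)=(0, 2), then +1 on thread T1 → (0, 3)
VC(e4, invoked at 7): max of VC(e3)=(0, 3), then +1 on thread T1 → (0, 4)
VC(e6, invoked at 10): max of VC(e4)=(0, 4), then +1 on thread T1 → (0, 5)
target: VC(e3) = (0, 3)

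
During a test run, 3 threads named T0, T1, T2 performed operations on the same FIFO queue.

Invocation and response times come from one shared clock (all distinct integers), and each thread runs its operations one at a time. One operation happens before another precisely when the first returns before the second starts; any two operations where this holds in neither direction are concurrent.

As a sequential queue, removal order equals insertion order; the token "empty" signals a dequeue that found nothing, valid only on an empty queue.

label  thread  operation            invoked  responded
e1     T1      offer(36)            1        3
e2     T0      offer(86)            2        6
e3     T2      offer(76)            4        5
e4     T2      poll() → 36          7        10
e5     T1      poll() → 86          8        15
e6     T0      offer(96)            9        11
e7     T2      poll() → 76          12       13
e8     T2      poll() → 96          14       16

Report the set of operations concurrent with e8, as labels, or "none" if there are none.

e8 spans [14,16]: anything still running between times 14 and 16 counts as concurrent
e1 [1,3]: before
e2 [2,6]: before
e3 [4,5]: before
e4 [7,10]: before
e5 [8,15]: concurrent
e6 [9,11]: before
e7 [12,13]: before

e5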